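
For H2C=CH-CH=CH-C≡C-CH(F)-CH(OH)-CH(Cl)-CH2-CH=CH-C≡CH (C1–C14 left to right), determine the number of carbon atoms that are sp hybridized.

C1: sp2
C2: sp2
C3: sp2
C4: sp2
C5: sp ✓
C6: sp ✓
C7: sp3
C8: sp3
C9: sp3
C10: sp3
C11: sp2
C12: sp2
C13: sp ✓
C14: sp ✓
C5, C6, C13, C14 → 4 sp carbons.

4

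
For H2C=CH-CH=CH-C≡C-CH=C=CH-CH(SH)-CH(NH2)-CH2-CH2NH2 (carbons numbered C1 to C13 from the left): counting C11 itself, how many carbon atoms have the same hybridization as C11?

C11 is sp3 (only σ bonds).
C1: sp2
C2: sp2
C3: sp2
C4: sp2
C5: sp
C6: sp
C7: sp2
C8: sp
C9: sp2
C10: sp3 ✓
C11: sp3 ✓
C12: sp3 ✓
C13: sp3 ✓
4 carbons are sp3.

4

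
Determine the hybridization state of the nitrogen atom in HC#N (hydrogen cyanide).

The nitrogen atom has 1 σ bond and 1 lone pair, plus two π bonds: steric number 2 → sp.

sp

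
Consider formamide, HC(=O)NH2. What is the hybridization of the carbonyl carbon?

sp²

The carbonyl carbon is sp2: 3 σ bonds, plus one π bond, 3 electron-density regions.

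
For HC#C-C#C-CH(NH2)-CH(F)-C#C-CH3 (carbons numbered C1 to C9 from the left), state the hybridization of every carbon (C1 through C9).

C1 is sp: 2 σ bonds, plus two π bonds, 2 electron-density regions.
C2 carries 2 σ bonds, plus two π bonds, giving a steric number of 2, so it is sp.
C3: 2 σ bonds, plus two π bonds; 2 regions of electron density → sp.
C4: 2 σ bonds, plus two π bonds; 2 regions of electron density → sp.
C5 — 4 σ bonds. Steric number 4, so sp3.
C6 is sp3: 4 σ bonds, 4 electron-density regions.
C7 carries 2 σ bonds, plus two π bonds, giving a steric number of 2, so it is sp.
C8 (2 σ bonds, plus two π bonds) has steric number 2: sp.
C9 (4 σ bonds) has steric number 4: sp3.

C1 sp, C2 sp, C3 sp, C4 sp, C5 sp3, C6 sp3, C7 sp, C8 sp, C9 sp3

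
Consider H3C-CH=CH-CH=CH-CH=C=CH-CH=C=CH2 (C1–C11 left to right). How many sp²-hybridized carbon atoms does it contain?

8

C1: sp3
C2: sp2 ✓
C3: sp2 ✓
C4: sp2 ✓
C5: sp2 ✓
C6: sp2 ✓
C7: sp
C8: sp2 ✓
C9: sp2 ✓
C10: sp
C11: sp2 ✓
C2, C3, C4, C5, C6, C8, C9, C11 → 8 sp2 carbons.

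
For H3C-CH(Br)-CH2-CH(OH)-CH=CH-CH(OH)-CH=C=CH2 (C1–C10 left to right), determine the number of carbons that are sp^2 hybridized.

C1: sp3
C2: sp3
C3: sp3
C4: sp3
C5: sp2 ✓
C6: sp2 ✓
C7: sp3
C8: sp2 ✓
C9: sp
C10: sp2 ✓
C5, C6, C8, C10 → 4 sp2 carbons.

4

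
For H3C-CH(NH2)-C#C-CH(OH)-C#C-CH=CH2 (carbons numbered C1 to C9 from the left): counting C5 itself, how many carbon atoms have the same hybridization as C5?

C5 is sp3 (only σ bonds).
C1: sp3 ✓
C2: sp3 ✓
C3: sp
C4: sp
C5: sp3 ✓
C6: sp
C7: sp
C8: sp2
C9: sp2
3 carbons are sp3.

3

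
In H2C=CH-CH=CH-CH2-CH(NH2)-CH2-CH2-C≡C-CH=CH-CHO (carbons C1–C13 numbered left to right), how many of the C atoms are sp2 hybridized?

C1: sp2 ✓
C2: sp2 ✓
C3: sp2 ✓
C4: sp2 ✓
C5: sp3
C6: sp3
C7: sp3
C8: sp3
C9: sp
C10: sp
C11: sp2 ✓
C12: sp2 ✓
C13: sp2 ✓
C1, C2, C3, C4, C11, C12, C13 → 7 sp2 carbons.

7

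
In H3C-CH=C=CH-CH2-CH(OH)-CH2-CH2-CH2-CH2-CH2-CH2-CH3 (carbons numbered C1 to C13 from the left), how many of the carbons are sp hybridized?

1

C1: sp3
C2: sp2
C3: sp ✓
C4: sp2
C5: sp3
C6: sp3
C7: sp3
C8: sp3
C9: sp3
C10: sp3
C11: sp3
C12: sp3
C13: sp3
C3 → 1 sp carbon.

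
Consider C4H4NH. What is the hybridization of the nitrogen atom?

N has three σ bonds; its lone pair occupies the p orbital and is part of the aromatic π system, so N is sp2 (not the sp3 a naive steric count of 4 would give).

sp²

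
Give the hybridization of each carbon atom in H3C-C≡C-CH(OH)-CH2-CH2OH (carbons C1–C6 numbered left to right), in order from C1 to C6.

C1 has 4 σ bonds: steric number 4 → sp3.
C2 — 2 σ bonds, plus two π bonds. Steric number 2, so sp.
C3 (2 σ bonds, plus two π bonds) has steric number 2: sp.
C4: 4 σ bonds; 4 regions of electron density → sp3.
C5 has 4 σ bonds: steric number 4 → sp3.
C6: 4 σ bonds; 4 regions of electron density → sp3.

C1 sp3, C2 sp, C3 sp, C4 sp3, C5 sp3, C6 sp3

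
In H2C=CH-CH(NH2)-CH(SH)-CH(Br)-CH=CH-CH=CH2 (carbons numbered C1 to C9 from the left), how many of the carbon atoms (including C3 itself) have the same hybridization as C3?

C3 is sp3 (only σ bonds).
C1: sp2
C2: sp2
C3: sp3 ✓
C4: sp3 ✓
C5: sp3 ✓
C6: sp2
C7: sp2
C8: sp2
C9: sp2
3 carbons are sp3.

3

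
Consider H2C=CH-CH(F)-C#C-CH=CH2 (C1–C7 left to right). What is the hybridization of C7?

sp2

C7 — 3 σ bonds, plus one π bond. Steric number 3, so sp2.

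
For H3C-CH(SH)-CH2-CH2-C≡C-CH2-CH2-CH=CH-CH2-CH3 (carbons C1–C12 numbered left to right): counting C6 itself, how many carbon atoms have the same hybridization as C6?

C6 is sp (two π bonds).
C1: sp3
C2: sp3
C3: sp3
C4: sp3
C5: sp ✓
C6: sp ✓
C7: sp3
C8: sp3
C9: sp2
C10: sp2
C11: sp3
C12: sp3
2 carbons are sp.

2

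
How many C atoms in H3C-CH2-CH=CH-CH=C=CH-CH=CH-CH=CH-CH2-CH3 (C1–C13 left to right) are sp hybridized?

1

C1: sp3
C2: sp3
C3: sp2
C4: sp2
C5: sp2
C6: sp ✓
C7: sp2
C8: sp2
C9: sp2
C10: sp2
C11: sp2
C12: sp3
C13: sp3
C6 → 1 sp carbon.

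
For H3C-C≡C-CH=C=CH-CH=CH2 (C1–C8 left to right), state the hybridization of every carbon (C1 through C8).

C1: 4 σ bonds; 4 regions of electron density → sp3.
C2 carries 2 σ bonds, plus two π bonds, giving a steric number of 2, so it is sp.
C3 is sp: 2 σ bonds, plus two π bonds, 2 electron-density regions.
C4 is sp2: 3 σ bonds, plus one π bond, 3 electron-density regions.
C5 — 2 σ bonds, plus two π bonds. Steric number 2, so sp.
C6: 3 σ bonds, plus one π bond — 3 electron domains, sp2.
C7: 3 σ bonds, plus one π bond; 3 regions of electron density → sp2.
C8 is sp2: 3 σ bonds, plus one π bond, 3 electron-density regions.

C1 sp3, C2 sp, C3 sp, C4 sp2, C5 sp, C6 sp2, C7 sp2, C8 sp2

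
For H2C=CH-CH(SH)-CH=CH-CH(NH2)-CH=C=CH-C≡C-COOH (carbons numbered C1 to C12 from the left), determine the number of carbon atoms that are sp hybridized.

3

C1: sp2
C2: sp2
C3: sp3
C4: sp2
C5: sp2
C6: sp3
C7: sp2
C8: sp ✓
C9: sp2
C10: sp ✓
C11: sp ✓
C12: sp2
C8, C10, C11 → 3 sp carbons.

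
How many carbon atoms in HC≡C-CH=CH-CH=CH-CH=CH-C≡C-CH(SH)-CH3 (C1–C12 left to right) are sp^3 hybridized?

2

C1: sp
C2: sp
C3: sp2
C4: sp2
C5: sp2
C6: sp2
C7: sp2
C8: sp2
C9: sp
C10: sp
C11: sp3 ✓
C12: sp3 ✓
C11, C12 → 2 sp3 carbons.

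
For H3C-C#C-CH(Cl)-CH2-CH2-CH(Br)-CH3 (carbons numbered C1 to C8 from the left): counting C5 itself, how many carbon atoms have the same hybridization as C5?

C5 is sp3 (only σ bonds).
C1: sp3 ✓
C2: sp
C3: sp
C4: sp3 ✓
C5: sp3 ✓
C6: sp3 ✓
C7: sp3 ✓
C8: sp3 ✓
6 carbons are sp3.

6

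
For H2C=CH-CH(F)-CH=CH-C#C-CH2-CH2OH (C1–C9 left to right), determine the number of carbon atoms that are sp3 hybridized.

C1: sp2
C2: sp2
C3: sp3 ✓
C4: sp2
C5: sp2
C6: sp
C7: sp
C8: sp3 ✓
C9: sp3 ✓
C3, C8, C9 → 3 sp3 carbons.

3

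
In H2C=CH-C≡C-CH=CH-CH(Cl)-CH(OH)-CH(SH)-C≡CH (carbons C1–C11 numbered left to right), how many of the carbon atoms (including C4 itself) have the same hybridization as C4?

C4 is sp (two π bonds).
C1: sp2
C2: sp2
C3: sp ✓
C4: sp ✓
C5: sp2
C6: sp2
C7: sp3
C8: sp3
C9: sp3
C10: sp ✓
C11: sp ✓
4 carbons are sp.

4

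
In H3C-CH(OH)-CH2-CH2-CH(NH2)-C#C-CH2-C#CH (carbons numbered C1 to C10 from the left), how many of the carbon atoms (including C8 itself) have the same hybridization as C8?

C8 is sp3 (only σ bonds).
C1: sp3 ✓
C2: sp3 ✓
C3: sp3 ✓
C4: sp3 ✓
C5: sp3 ✓
C6: sp
C7: sp
C8: sp3 ✓
C9: sp
C10: sp
6 carbons are sp3.

6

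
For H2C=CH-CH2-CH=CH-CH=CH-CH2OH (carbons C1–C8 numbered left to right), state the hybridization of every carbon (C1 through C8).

C1 (3 σ bonds, plus one π bond) has steric number 3: sp2.
C2 (3 σ bonds, plus one π bond) has steric number 3: sp2.
C3 is sp3: 4 σ bonds, 4 electron-density regions.
C4: 3 σ bonds, plus one π bond; 3 regions of electron density → sp2.
C5: 3 σ bonds, plus one π bond — 3 electron domains, sp2.
C6 (3 σ bonds, plus one π bond) has steric number 3: sp2.
C7: 3 σ bonds, plus one π bond — 3 electron domains, sp2.
C8: 4 σ bonds — 4 electron domains, sp3.

C1 sp2, C2 sp2, C3 sp3, C4 sp2, C5 sp2, C6 sp2, C7 sp2, C8 sp3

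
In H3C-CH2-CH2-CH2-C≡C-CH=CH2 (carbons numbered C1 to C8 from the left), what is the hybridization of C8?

C8 — 3 σ bonds, plus one π bond. Steric number 3, so sp2.

sp^2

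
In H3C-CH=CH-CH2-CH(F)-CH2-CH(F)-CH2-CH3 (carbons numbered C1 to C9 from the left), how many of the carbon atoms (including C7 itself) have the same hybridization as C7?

C7 is sp3 (only σ bonds).
C1: sp3 ✓
C2: sp2
C3: sp2
C4: sp3 ✓
C5: sp3 ✓
C6: sp3 ✓
C7: sp3 ✓
C8: sp3 ✓
C9: sp3 ✓
7 carbons are sp3.

7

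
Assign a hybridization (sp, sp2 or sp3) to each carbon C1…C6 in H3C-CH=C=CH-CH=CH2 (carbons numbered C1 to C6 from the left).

C1 (4 σ bonds) has steric number 4: sp3.
C2 — 3 σ bonds, plus one π bond. Steric number 3, so sp2.
C3 (2 σ bonds, plus two π bonds) has steric number 2: sp.
C4 carries 3 σ bonds, plus one π bond, giving a steric number of 3, so it is sp2.
C5: 3 σ bonds, plus one π bond; 3 regions of electron density → sp2.
C6 — 3 σ bonds, plus one π bond. Steric number 3, so sp2.

C1 sp3, C2 sp2, C3 sp, C4 sp2, C5 sp2, C6 sp2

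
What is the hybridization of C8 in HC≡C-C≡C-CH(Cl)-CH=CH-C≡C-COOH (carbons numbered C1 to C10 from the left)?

sp

C8 is sp: 2 σ bonds, plus two π bonds, 2 electron-density regions.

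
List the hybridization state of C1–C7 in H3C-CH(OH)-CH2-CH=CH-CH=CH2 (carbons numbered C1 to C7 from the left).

C1 sp3, C2 sp3, C3 sp3, C4 sp2, C5 sp2, C6 sp2, C7 sp2

C1 carries 4 σ bonds, giving a steric number of 4, so it is sp3.
C2 has 4 σ bonds: steric number 4 → sp3.
C3 carries 4 σ bonds, giving a steric number of 4, so it is sp3.
C4 has 3 σ bonds, plus one π bond: steric number 3 → sp2.
C5: 3 σ bonds, plus one π bond; 3 regions of electron density → sp2.
C6 carries 3 σ bonds, plus one π bond, giving a steric number of 3, so it is sp2.
C7 has 3 σ bonds, plus one π bond: steric number 3 → sp2.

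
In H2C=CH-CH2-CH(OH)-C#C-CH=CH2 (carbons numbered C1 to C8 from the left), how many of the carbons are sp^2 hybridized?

C1: sp2 ✓
C2: sp2 ✓
C3: sp3
C4: sp3
C5: sp
C6: sp
C7: sp2 ✓
C8: sp2 ✓
C1, C2, C7, C8 → 4 sp2 carbons.

4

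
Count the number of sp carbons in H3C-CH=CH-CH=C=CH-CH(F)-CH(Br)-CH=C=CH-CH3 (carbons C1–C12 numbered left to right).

C1: sp3
C2: sp2
C3: sp2
C4: sp2
C5: sp ✓
C6: sp2
C7: sp3
C8: sp3
C9: sp2
C10: sp ✓
C11: sp2
C12: sp3
C5, C10 → 2 sp carbons.

2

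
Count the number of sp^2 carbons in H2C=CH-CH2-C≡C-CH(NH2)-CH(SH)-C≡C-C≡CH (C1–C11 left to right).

C1: sp2 ✓
C2: sp2 ✓
C3: sp3
C4: sp
C5: sp
C6: sp3
C7: sp3
C8: sp
C9: sp
C10: sp
C11: sp
C1, C2 → 2 sp2 carbons.

2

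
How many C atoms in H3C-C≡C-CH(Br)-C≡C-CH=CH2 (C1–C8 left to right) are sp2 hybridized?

2

C1: sp3
C2: sp
C3: sp
C4: sp3
C5: sp
C6: sp
C7: sp2 ✓
C8: sp2 ✓
C7, C8 → 2 sp2 carbons.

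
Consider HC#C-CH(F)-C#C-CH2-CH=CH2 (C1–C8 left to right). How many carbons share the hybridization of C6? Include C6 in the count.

C6 is sp3 (only σ bonds).
C1: sp
C2: sp
C3: sp3 ✓
C4: sp
C5: sp
C6: sp3 ✓
C7: sp2
C8: sp2
2 carbons are sp3.

2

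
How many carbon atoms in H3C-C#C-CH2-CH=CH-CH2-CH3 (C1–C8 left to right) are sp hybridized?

C1: sp3
C2: sp ✓
C3: sp ✓
C4: sp3
C5: sp2
C6: sp2
C7: sp3
C8: sp3
C2, C3 → 2 sp carbons.

2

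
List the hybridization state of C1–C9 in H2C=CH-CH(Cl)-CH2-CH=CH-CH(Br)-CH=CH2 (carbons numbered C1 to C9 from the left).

C1 sp2, C2 sp2, C3 sp3, C4 sp3, C5 sp2, C6 sp2, C7 sp3, C8 sp2, C9 sp2

C1 is sp2: 3 σ bonds, plus one π bond, 3 electron-density regions.
C2 carries 3 σ bonds, plus one π bond, giving a steric number of 3, so it is sp2.
C3 (4 σ bonds) has steric number 4: sp3.
C4 is sp3: 4 σ bonds, 4 electron-density regions.
C5 (3 σ bonds, plus one π bond) has steric number 3: sp2.
C6 carries 3 σ bonds, plus one π bond, giving a steric number of 3, so it is sp2.
C7: 4 σ bonds — 4 electron domains, sp3.
C8 is sp2: 3 σ bonds, plus one π bond, 3 electron-density regions.
C9 carries 3 σ bonds, plus one π bond, giving a steric number of 3, so it is sp2.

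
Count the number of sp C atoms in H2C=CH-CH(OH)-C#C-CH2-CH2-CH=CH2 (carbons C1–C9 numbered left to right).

2

C1: sp2
C2: sp2
C3: sp3
C4: sp ✓
C5: sp ✓
C6: sp3
C7: sp3
C8: sp2
C9: sp2
C4, C5 → 2 sp carbons.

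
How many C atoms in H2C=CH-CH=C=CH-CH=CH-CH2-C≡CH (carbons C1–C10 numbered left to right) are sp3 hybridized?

C1: sp2
C2: sp2
C3: sp2
C4: sp
C5: sp2
C6: sp2
C7: sp2
C8: sp3 ✓
C9: sp
C10: sp
C8 → 1 sp3 carbon.

1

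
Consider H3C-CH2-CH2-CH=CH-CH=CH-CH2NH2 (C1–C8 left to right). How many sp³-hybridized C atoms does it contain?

C1: sp3 ✓
C2: sp3 ✓
C3: sp3 ✓
C4: sp2
C5: sp2
C6: sp2
C7: sp2
C8: sp3 ✓
C1, C2, C3, C8 → 4 sp3 carbons.

4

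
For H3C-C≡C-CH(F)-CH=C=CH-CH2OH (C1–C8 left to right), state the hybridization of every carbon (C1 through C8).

C1 — 4 σ bonds. Steric number 4, so sp3.
C2 (2 σ bonds, plus two π bonds) has steric number 2: sp.
C3 (2 σ bonds, plus two π bonds) has steric number 2: sp.
C4 — 4 σ bonds. Steric number 4, so sp3.
C5 is sp2: 3 σ bonds, plus one π bond, 3 electron-density regions.
C6: 2 σ bonds, plus two π bonds — 2 electron domains, sp.
C7 is sp2: 3 σ bonds, plus one π bond, 3 electron-density regions.
C8 carries 4 σ bonds, giving a steric number of 4, so it is sp3.

C1 sp3, C2 sp, C3 sp, C4 sp3, C5 sp2, C6 sp, C7 sp2, C8 sp3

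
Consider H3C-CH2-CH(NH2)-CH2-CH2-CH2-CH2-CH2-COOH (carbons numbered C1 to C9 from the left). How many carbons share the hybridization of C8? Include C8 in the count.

8

C8 is sp3 (only σ bonds).
C1: sp3 ✓
C2: sp3 ✓
C3: sp3 ✓
C4: sp3 ✓
C5: sp3 ✓
C6: sp3 ✓
C7: sp3 ✓
C8: sp3 ✓
C9: sp2
8 carbons are sp3.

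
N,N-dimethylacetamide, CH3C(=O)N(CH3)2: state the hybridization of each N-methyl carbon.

sp³

Each N-methyl carbon carries 4 σ bonds, giving a steric number of 4, so it is sp3.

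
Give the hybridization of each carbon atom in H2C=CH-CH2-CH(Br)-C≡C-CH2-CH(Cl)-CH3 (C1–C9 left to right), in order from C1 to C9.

C1 sp2, C2 sp2, C3 sp3, C4 sp3, C5 sp, C6 sp, C7 sp3, C8 sp3, C9 sp3

C1: 3 σ bonds, plus one π bond; 3 regions of electron density → sp2.
C2: 3 σ bonds, plus one π bond — 3 electron domains, sp2.
C3: 4 σ bonds; 4 regions of electron density → sp3.
C4 carries 4 σ bonds, giving a steric number of 4, so it is sp3.
C5: 2 σ bonds, plus two π bonds; 2 regions of electron density → sp.
C6 carries 2 σ bonds, plus two π bonds, giving a steric number of 2, so it is sp.
C7: 4 σ bonds; 4 regions of electron density → sp3.
C8 is sp3: 4 σ bonds, 4 electron-density regions.
C9 (4 σ bonds) has steric number 4: sp3.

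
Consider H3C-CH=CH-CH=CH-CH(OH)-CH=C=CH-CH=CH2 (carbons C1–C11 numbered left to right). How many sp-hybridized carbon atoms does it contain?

1

C1: sp3
C2: sp2
C3: sp2
C4: sp2
C5: sp2
C6: sp3
C7: sp2
C8: sp ✓
C9: sp2
C10: sp2
C11: sp2
C8 → 1 sp carbon.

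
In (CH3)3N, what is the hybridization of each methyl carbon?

sp³

Each methyl carbon — 4 σ bonds. Steric number 4, so sp3.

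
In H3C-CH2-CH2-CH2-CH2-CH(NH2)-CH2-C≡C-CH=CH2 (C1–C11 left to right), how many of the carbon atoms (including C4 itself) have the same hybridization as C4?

7

C4 is sp3 (only σ bonds).
C1: sp3 ✓
C2: sp3 ✓
C3: sp3 ✓
C4: sp3 ✓
C5: sp3 ✓
C6: sp3 ✓
C7: sp3 ✓
C8: sp
C9: sp
C10: sp2
C11: sp2
7 carbons are sp3.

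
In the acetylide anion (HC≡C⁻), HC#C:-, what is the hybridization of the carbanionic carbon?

sp

One σ bond + one lone pair = steric number 2 → sp.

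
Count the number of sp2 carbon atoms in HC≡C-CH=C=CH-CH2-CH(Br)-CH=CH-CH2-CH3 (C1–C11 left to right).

4

C1: sp
C2: sp
C3: sp2 ✓
C4: sp
C5: sp2 ✓
C6: sp3
C7: sp3
C8: sp2 ✓
C9: sp2 ✓
C10: sp3
C11: sp3
C3, C5, C8, C9 → 4 sp2 carbons.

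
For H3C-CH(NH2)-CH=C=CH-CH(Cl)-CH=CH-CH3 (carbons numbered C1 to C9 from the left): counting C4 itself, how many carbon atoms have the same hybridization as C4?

1

C4 is sp (two π bonds).
C1: sp3
C2: sp3
C3: sp2
C4: sp ✓
C5: sp2
C6: sp3
C7: sp2
C8: sp2
C9: sp3
1 carbon is sp.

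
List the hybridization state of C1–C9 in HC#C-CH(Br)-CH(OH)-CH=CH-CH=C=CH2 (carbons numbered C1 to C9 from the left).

C1: 2 σ bonds, plus two π bonds — 2 electron domains, sp.
C2 (2 σ bonds, plus two π bonds) has steric number 2: sp.
C3: 4 σ bonds; 4 regions of electron density → sp3.
C4: 4 σ bonds; 4 regions of electron density → sp3.
C5 — 3 σ bonds, plus one π bond. Steric number 3, so sp2.
C6 (3 σ bonds, plus one π bond) has steric number 3: sp2.
C7: 3 σ bonds, plus one π bond — 3 electron domains, sp2.
C8: 2 σ bonds, plus two π bonds — 2 electron domains, sp.
C9 — 3 σ bonds, plus one π bond. Steric number 3, so sp2.

C1 sp, C2 sp, C3 sp3, C4 sp3, C5 sp2, C6 sp2, C7 sp2, C8 sp, C9 sp2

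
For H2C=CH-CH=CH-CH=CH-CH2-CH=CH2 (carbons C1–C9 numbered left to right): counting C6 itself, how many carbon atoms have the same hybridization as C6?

C6 is sp2 (one π bond).
C1: sp2 ✓
C2: sp2 ✓
C3: sp2 ✓
C4: sp2 ✓
C5: sp2 ✓
C6: sp2 ✓
C7: sp3
C8: sp2 ✓
C9: sp2 ✓
8 carbons are sp2.

8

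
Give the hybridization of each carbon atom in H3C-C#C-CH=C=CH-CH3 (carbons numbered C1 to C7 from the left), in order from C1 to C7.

C1 sp3, C2 sp, C3 sp, C4 sp2, C5 sp, C6 sp2, C7 sp3

C1 carries 4 σ bonds, giving a steric number of 4, so it is sp3.
C2 has 2 σ bonds, plus two π bonds: steric number 2 → sp.
C3: 2 σ bonds, plus two π bonds; 2 regions of electron density → sp.
C4 (3 σ bonds, plus one π bond) has steric number 3: sp2.
C5 — 2 σ bonds, plus two π bonds. Steric number 2, so sp.
C6: 3 σ bonds, plus one π bond — 3 electron domains, sp2.
C7: 4 σ bonds; 4 regions of electron density → sp3.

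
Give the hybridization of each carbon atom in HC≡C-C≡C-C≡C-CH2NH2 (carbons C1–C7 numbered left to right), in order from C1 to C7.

C1 — 2 σ bonds, plus two π bonds. Steric number 2, so sp.
C2 (2 σ bonds, plus two π bonds) has steric number 2: sp.
C3 is sp: 2 σ bonds, plus two π bonds, 2 electron-density regions.
C4: 2 σ bonds, plus two π bonds — 2 electron domains, sp.
C5 (2 σ bonds, plus two π bonds) has steric number 2: sp.
C6 carries 2 σ bonds, plus two π bonds, giving a steric number of 2, so it is sp.
C7: 4 σ bonds; 4 regions of electron density → sp3.

C1 sp, C2 sp, C3 sp, C4 sp, C5 sp, C6 sp, C7 sp3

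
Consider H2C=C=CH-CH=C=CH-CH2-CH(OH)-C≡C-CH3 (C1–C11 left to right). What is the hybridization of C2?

C2 (2 σ bonds, plus two π bonds) has steric number 2: sp.

sp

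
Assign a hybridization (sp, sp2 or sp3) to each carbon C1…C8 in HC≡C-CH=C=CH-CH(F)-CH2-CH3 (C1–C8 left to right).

C1: 2 σ bonds, plus two π bonds; 2 regions of electron density → sp.
C2 has 2 σ bonds, plus two π bonds: steric number 2 → sp.
C3: 3 σ bonds, plus one π bond; 3 regions of electron density → sp2.
C4: 2 σ bonds, plus two π bonds; 2 regions of electron density → sp.
C5 is sp2: 3 σ bonds, plus one π bond, 3 electron-density regions.
C6: 4 σ bonds; 4 regions of electron density → sp3.
C7 is sp3: 4 σ bonds, 4 electron-density regions.
C8 — 4 σ bonds. Steric number 4, so sp3.

C1 sp, C2 sp, C3 sp2, C4 sp, C5 sp2, C6 sp3, C7 sp3, C8 sp3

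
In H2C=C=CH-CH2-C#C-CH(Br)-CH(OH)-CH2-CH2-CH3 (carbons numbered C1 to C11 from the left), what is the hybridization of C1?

sp2

C1: 3 σ bonds, plus one π bond; 3 regions of electron density → sp2.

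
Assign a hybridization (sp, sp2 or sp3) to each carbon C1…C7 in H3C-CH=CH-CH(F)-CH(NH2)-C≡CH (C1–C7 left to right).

C1 sp3, C2 sp2, C3 sp2, C4 sp3, C5 sp3, C6 sp, C7 sp

C1 — 4 σ bonds. Steric number 4, so sp3.
C2 (3 σ bonds, plus one π bond) has steric number 3: sp2.
C3 (3 σ bonds, plus one π bond) has steric number 3: sp2.
C4 (4 σ bonds) has steric number 4: sp3.
C5 — 4 σ bonds. Steric number 4, so sp3.
C6: 2 σ bonds, plus two π bonds — 2 electron domains, sp.
C7 (2 σ bonds, plus two π bonds) has steric number 2: sp.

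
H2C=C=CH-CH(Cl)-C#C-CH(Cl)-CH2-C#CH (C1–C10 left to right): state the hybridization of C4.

C4: 4 σ bonds — 4 electron domains, sp3.

sp^3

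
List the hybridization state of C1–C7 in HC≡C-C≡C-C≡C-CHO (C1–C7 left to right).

C1 has 2 σ bonds, plus two π bonds: steric number 2 → sp.
C2 (2 σ bonds, plus two π bonds) has steric number 2: sp.
C3 — 2 σ bonds, plus two π bonds. Steric number 2, so sp.
C4 (2 σ bonds, plus two π bonds) has steric number 2: sp.
C5 (2 σ bonds, plus two π bonds) has steric number 2: sp.
C6 (2 σ bonds, plus two π bonds) has steric number 2: sp.
C7 — 3 σ bonds, plus one π bond. Steric number 3, so sp2.

C1 sp, C2 sp, C3 sp, C4 sp, C5 sp, C6 sp, C7 sp2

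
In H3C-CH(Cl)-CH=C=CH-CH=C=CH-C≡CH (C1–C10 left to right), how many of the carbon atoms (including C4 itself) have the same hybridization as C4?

C4 is sp (two π bonds).
C1: sp3
C2: sp3
C3: sp2
C4: sp ✓
C5: sp2
C6: sp2
C7: sp ✓
C8: sp2
C9: sp ✓
C10: sp ✓
4 carbons are sp.

4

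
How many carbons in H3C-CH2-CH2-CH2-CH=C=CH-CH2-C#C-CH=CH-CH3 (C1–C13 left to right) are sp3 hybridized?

C1: sp3 ✓
C2: sp3 ✓
C3: sp3 ✓
C4: sp3 ✓
C5: sp2
C6: sp
C7: sp2
C8: sp3 ✓
C9: sp
C10: sp
C11: sp2
C12: sp2
C13: sp3 ✓
C1, C2, C3, C4, C8, C13 → 6 sp3 carbons.

6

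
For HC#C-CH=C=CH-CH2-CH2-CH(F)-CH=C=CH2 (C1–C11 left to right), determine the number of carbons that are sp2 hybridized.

4

C1: sp
C2: sp
C3: sp2 ✓
C4: sp
C5: sp2 ✓
C6: sp3
C7: sp3
C8: sp3
C9: sp2 ✓
C10: sp
C11: sp2 ✓
C3, C5, C9, C11 → 4 sp2 carbons.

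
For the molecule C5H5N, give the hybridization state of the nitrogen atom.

sp^2

N has two σ bonds and one lone pair in the ring plane (steric number 3 → sp2); its p orbital contributes one electron to the aromatic π system via the C=N double bond.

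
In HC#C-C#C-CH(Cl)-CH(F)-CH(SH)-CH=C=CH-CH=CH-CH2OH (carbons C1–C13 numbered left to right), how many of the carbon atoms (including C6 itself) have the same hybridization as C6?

C6 is sp3 (only σ bonds).
C1: sp
C2: sp
C3: sp
C4: sp
C5: sp3 ✓
C6: sp3 ✓
C7: sp3 ✓
C8: sp2
C9: sp
C10: sp2
C11: sp2
C12: sp2
C13: sp3 ✓
4 carbons are sp3.

4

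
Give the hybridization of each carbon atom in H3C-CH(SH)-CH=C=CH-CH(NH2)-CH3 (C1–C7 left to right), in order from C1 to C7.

C1 sp3, C2 sp3, C3 sp2, C4 sp, C5 sp2, C6 sp3, C7 sp3

C1 has 4 σ bonds: steric number 4 → sp3.
C2: 4 σ bonds; 4 regions of electron density → sp3.
C3 carries 3 σ bonds, plus one π bond, giving a steric number of 3, so it is sp2.
C4 — 2 σ bonds, plus two π bonds. Steric number 2, so sp.
C5 has 3 σ bonds, plus one π bond: steric number 3 → sp2.
C6 — 4 σ bonds. Steric number 4, so sp3.
C7 carries 4 σ bonds, giving a steric number of 4, so it is sp3.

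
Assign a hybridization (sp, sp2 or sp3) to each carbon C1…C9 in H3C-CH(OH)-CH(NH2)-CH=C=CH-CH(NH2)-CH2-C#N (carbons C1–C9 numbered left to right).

C1: 4 σ bonds — 4 electron domains, sp3.
C2 (4 σ bonds) has steric number 4: sp3.
C3 — 4 σ bonds. Steric number 4, so sp3.
C4 has 3 σ bonds, plus one π bond: steric number 3 → sp2.
C5: 2 σ bonds, plus two π bonds; 2 regions of electron density → sp.
C6: 3 σ bonds, plus one π bond; 3 regions of electron density → sp2.
C7 has 4 σ bonds: steric number 4 → sp3.
C8 has 4 σ bonds: steric number 4 → sp3.
C9: 2 σ bonds, plus two π bonds; 2 regions of electron density → sp.

C1 sp3, C2 sp3, C3 sp3, C4 sp2, C5 sp, C6 sp2, C7 sp3, C8 sp3, C9 sp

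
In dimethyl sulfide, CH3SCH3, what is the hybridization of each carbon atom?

sp³

Each carbon atom carries 4 σ bonds, giving a steric number of 4, so it is sp3.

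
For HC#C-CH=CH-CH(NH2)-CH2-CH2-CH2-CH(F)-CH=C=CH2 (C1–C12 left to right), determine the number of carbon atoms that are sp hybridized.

C1: sp ✓
C2: sp ✓
C3: sp2
C4: sp2
C5: sp3
C6: sp3
C7: sp3
C8: sp3
C9: sp3
C10: sp2
C11: sp ✓
C12: sp2
C1, C2, C11 → 3 sp carbons.

3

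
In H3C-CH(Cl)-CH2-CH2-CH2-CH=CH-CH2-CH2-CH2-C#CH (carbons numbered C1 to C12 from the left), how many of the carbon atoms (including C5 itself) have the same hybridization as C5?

C5 is sp3 (only σ bonds).
C1: sp3 ✓
C2: sp3 ✓
C3: sp3 ✓
C4: sp3 ✓
C5: sp3 ✓
C6: sp2
C7: sp2
C8: sp3 ✓
C9: sp3 ✓
C10: sp3 ✓
C11: sp
C12: sp
8 carbons are sp3.

8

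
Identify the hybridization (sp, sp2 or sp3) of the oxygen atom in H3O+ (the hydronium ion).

Three σ bonds + one lone pair = steric number 4 → sp3.

sp^3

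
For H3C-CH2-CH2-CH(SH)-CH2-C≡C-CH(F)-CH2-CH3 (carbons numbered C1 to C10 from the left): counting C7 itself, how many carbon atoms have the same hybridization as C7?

C7 is sp (two π bonds).
C1: sp3
C2: sp3
C3: sp3
C4: sp3
C5: sp3
C6: sp ✓
C7: sp ✓
C8: sp3
C9: sp3
C10: sp3
2 carbons are sp.

2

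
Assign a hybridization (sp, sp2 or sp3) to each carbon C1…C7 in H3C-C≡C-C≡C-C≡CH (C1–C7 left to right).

C1 — 4 σ bonds. Steric number 4, so sp3.
C2 — 2 σ bonds, plus two π bonds. Steric number 2, so sp.
C3 carries 2 σ bonds, plus two π bonds, giving a steric number of 2, so it is sp.
C4: 2 σ bonds, plus two π bonds — 2 electron domains, sp.
C5: 2 σ bonds, plus two π bonds — 2 electron domains, sp.
C6 (2 σ bonds, plus two π bonds) has steric number 2: sp.
C7 has 2 σ bonds, plus two π bonds: steric number 2 → sp.

C1 sp3, C2 sp, C3 sp, C4 sp, C5 sp, C6 sp, C7 sp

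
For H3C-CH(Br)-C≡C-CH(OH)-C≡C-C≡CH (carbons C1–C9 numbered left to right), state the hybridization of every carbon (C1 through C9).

C1 sp3, C2 sp3, C3 sp, C4 sp, C5 sp3, C6 sp, C7 sp, C8 sp, C9 sp

C1: 4 σ bonds — 4 electron domains, sp3.
C2 is sp3: 4 σ bonds, 4 electron-density regions.
C3 has 2 σ bonds, plus two π bonds: steric number 2 → sp.
C4: 2 σ bonds, plus two π bonds; 2 regions of electron density → sp.
C5 — 4 σ bonds. Steric number 4, so sp3.
C6: 2 σ bonds, plus two π bonds — 2 electron domains, sp.
C7: 2 σ bonds, plus two π bonds — 2 electron domains, sp.
C8 (2 σ bonds, plus two π bonds) has steric number 2: sp.
C9: 2 σ bonds, plus two π bonds; 2 regions of electron density → sp.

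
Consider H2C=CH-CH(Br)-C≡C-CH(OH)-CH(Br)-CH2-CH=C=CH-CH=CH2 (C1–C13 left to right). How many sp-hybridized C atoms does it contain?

3

C1: sp2
C2: sp2
C3: sp3
C4: sp ✓
C5: sp ✓
C6: sp3
C7: sp3
C8: sp3
C9: sp2
C10: sp ✓
C11: sp2
C12: sp2
C13: sp2
C4, C5, C10 → 3 sp carbons.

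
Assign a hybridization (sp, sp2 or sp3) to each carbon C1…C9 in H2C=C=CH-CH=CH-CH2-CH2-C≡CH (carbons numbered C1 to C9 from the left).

C1 sp2, C2 sp, C3 sp2, C4 sp2, C5 sp2, C6 sp3, C7 sp3, C8 sp, C9 sp

C1 carries 3 σ bonds, plus one π bond, giving a steric number of 3, so it is sp2.
C2: 2 σ bonds, plus two π bonds; 2 regions of electron density → sp.
C3: 3 σ bonds, plus one π bond; 3 regions of electron density → sp2.
C4 — 3 σ bonds, plus one π bond. Steric number 3, so sp2.
C5: 3 σ bonds, plus one π bond — 3 electron domains, sp2.
C6 (4 σ bonds) has steric number 4: sp3.
C7 carries 4 σ bonds, giving a steric number of 4, so it is sp3.
C8: 2 σ bonds, plus two π bonds — 2 electron domains, sp.
C9: 2 σ bonds, plus two π bonds — 2 electron domains, sp.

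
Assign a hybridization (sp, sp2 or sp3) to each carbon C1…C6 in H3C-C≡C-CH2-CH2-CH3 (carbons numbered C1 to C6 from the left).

C1 sp3, C2 sp, C3 sp, C4 sp3, C5 sp3, C6 sp3

C1: 4 σ bonds — 4 electron domains, sp3.
C2: 2 σ bonds, plus two π bonds — 2 electron domains, sp.
C3 has 2 σ bonds, plus two π bonds: steric number 2 → sp.
C4: 4 σ bonds — 4 electron domains, sp3.
C5 (4 σ bonds) has steric number 4: sp3.
C6 is sp3: 4 σ bonds, 4 electron-density regions.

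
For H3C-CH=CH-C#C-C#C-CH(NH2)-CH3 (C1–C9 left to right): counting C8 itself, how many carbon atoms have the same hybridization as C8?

C8 is sp3 (only σ bonds).
C1: sp3 ✓
C2: sp2
C3: sp2
C4: sp
C5: sp
C6: sp
C7: sp
C8: sp3 ✓
C9: sp3 ✓
3 carbons are sp3.

3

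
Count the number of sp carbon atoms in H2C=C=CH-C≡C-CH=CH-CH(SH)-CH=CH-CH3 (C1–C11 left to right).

C1: sp2
C2: sp ✓
C3: sp2
C4: sp ✓
C5: sp ✓
C6: sp2
C7: sp2
C8: sp3
C9: sp2
C10: sp2
C11: sp3
C2, C4, C5 → 3 sp carbons.

3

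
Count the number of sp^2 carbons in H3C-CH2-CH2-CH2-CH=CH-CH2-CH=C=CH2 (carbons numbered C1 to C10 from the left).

4

C1: sp3
C2: sp3
C3: sp3
C4: sp3
C5: sp2 ✓
C6: sp2 ✓
C7: sp3
C8: sp2 ✓
C9: sp
C10: sp2 ✓
C5, C6, C8, C10 → 4 sp2 carbons.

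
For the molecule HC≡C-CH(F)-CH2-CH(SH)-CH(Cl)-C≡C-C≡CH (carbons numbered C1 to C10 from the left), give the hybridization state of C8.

C8 — 2 σ bonds, plus two π bonds. Steric number 2, so sp.

sp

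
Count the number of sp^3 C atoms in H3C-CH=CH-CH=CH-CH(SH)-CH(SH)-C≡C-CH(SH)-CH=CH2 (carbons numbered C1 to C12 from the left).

4

C1: sp3 ✓
C2: sp2
C3: sp2
C4: sp2
C5: sp2
C6: sp3 ✓
C7: sp3 ✓
C8: sp
C9: sp
C10: sp3 ✓
C11: sp2
C12: sp2
C1, C6, C7, C10 → 4 sp3 carbons.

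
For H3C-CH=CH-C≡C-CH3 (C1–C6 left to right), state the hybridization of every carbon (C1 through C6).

C1 — 4 σ bonds. Steric number 4, so sp3.
C2 has 3 σ bonds, plus one π bond: steric number 3 → sp2.
C3 carries 3 σ bonds, plus one π bond, giving a steric number of 3, so it is sp2.
C4 carries 2 σ bonds, plus two π bonds, giving a steric number of 2, so it is sp.
C5 is sp: 2 σ bonds, plus two π bonds, 2 electron-density regions.
C6 carries 4 σ bonds, giving a steric number of 4, so it is sp3.

C1 sp3, C2 sp2, C3 sp2, C4 sp, C5 sp, C6 sp3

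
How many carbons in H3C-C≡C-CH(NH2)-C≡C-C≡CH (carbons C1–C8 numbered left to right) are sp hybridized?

6

C1: sp3
C2: sp ✓
C3: sp ✓
C4: sp3
C5: sp ✓
C6: sp ✓
C7: sp ✓
C8: sp ✓
C2, C3, C5, C6, C7, C8 → 6 sp carbons.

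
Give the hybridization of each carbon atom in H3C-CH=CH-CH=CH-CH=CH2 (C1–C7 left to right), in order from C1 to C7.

C1 sp3, C2 sp2, C3 sp2, C4 sp2, C5 sp2, C6 sp2, C7 sp2

C1 — 4 σ bonds. Steric number 4, so sp3.
C2 — 3 σ bonds, plus one π bond. Steric number 3, so sp2.
C3 carries 3 σ bonds, plus one π bond, giving a steric number of 3, so it is sp2.
C4 — 3 σ bonds, plus one π bond. Steric number 3, so sp2.
C5 has 3 σ bonds, plus one π bond: steric number 3 → sp2.
C6 is sp2: 3 σ bonds, plus one π bond, 3 electron-density regions.
C7: 3 σ bonds, plus one π bond — 3 electron domains, sp2.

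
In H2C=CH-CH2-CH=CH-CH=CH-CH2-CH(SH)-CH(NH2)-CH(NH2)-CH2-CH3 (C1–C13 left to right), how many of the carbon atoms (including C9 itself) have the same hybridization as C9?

7

C9 is sp3 (only σ bonds).
C1: sp2
C2: sp2
C3: sp3 ✓
C4: sp2
C5: sp2
C6: sp2
C7: sp2
C8: sp3 ✓
C9: sp3 ✓
C10: sp3 ✓
C11: sp3 ✓
C12: sp3 ✓
C13: sp3 ✓
7 carbons are sp3.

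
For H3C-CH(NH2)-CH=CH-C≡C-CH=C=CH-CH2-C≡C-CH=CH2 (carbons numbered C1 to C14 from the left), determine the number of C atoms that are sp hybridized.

5

C1: sp3
C2: sp3
C3: sp2
C4: sp2
C5: sp ✓
C6: sp ✓
C7: sp2
C8: sp ✓
C9: sp2
C10: sp3
C11: sp ✓
C12: sp ✓
C13: sp2
C14: sp2
C5, C6, C8, C11, C12 → 5 sp carbons.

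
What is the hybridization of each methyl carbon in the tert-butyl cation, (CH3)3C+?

sp3

Each methyl carbon: 4 σ bonds; 4 regions of electron density → sp3.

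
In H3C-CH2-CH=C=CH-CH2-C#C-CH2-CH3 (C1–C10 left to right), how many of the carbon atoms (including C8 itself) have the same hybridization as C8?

C8 is sp (two π bonds).
C1: sp3
C2: sp3
C3: sp2
C4: sp ✓
C5: sp2
C6: sp3
C7: sp ✓
C8: sp ✓
C9: sp3
C10: sp3
3 carbons are sp.

3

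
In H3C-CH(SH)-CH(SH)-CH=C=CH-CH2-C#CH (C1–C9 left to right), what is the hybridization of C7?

C7: 4 σ bonds — 4 electron domains, sp3.

sp3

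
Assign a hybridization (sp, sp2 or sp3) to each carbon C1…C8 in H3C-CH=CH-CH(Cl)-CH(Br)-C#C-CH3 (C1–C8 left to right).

C1 sp3, C2 sp2, C3 sp2, C4 sp3, C5 sp3, C6 sp, C7 sp, C8 sp3

C1 (4 σ bonds) has steric number 4: sp3.
C2 — 3 σ bonds, plus one π bond. Steric number 3, so sp2.
C3: 3 σ bonds, plus one π bond — 3 electron domains, sp2.
C4: 4 σ bonds — 4 electron domains, sp3.
C5: 4 σ bonds; 4 regions of electron density → sp3.
C6: 2 σ bonds, plus two π bonds; 2 regions of electron density → sp.
C7: 2 σ bonds, plus two π bonds — 2 electron domains, sp.
C8 has 4 σ bonds: steric number 4 → sp3.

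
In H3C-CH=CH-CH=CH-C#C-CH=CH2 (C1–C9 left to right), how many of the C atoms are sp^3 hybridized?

C1: sp3 ✓
C2: sp2
C3: sp2
C4: sp2
C5: sp2
C6: sp
C7: sp
C8: sp2
C9: sp2
C1 → 1 sp3 carbon.

1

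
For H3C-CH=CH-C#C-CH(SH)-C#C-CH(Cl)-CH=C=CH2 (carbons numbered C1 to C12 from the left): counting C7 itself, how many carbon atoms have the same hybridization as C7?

5

C7 is sp (two π bonds).
C1: sp3
C2: sp2
C3: sp2
C4: sp ✓
C5: sp ✓
C6: sp3
C7: sp ✓
C8: sp ✓
C9: sp3
C10: sp2
C11: sp ✓
C12: sp2
5 carbons are sp.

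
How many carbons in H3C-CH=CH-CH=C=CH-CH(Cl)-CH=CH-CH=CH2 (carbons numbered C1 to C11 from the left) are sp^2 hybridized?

8

C1: sp3
C2: sp2 ✓
C3: sp2 ✓
C4: sp2 ✓
C5: sp
C6: sp2 ✓
C7: sp3
C8: sp2 ✓
C9: sp2 ✓
C10: sp2 ✓
C11: sp2 ✓
C2, C3, C4, C6, C8, C9, C10, C11 → 8 sp2 carbons.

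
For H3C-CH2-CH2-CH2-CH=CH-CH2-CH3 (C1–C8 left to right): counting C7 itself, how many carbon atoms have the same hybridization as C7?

6

C7 is sp3 (only σ bonds).
C1: sp3 ✓
C2: sp3 ✓
C3: sp3 ✓
C4: sp3 ✓
C5: sp2
C6: sp2
C7: sp3 ✓
C8: sp3 ✓
6 carbons are sp3.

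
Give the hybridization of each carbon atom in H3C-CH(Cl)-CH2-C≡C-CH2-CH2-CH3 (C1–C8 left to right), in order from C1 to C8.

C1 sp3, C2 sp3, C3 sp3, C4 sp, C5 sp, C6 sp3, C7 sp3, C8 sp3

C1 is sp3: 4 σ bonds, 4 electron-density regions.
C2 has 4 σ bonds: steric number 4 → sp3.
C3 carries 4 σ bonds, giving a steric number of 4, so it is sp3.
C4: 2 σ bonds, plus two π bonds — 2 electron domains, sp.
C5 is sp: 2 σ bonds, plus two π bonds, 2 electron-density regions.
C6 (4 σ bonds) has steric number 4: sp3.
C7 is sp3: 4 σ bonds, 4 electron-density regions.
C8 has 4 σ bonds: steric number 4 → sp3.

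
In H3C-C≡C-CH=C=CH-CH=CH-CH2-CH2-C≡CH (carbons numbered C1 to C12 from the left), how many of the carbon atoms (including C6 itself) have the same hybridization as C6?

4

C6 is sp2 (one π bond).
C1: sp3
C2: sp
C3: sp
C4: sp2 ✓
C5: sp
C6: sp2 ✓
C7: sp2 ✓
C8: sp2 ✓
C9: sp3
C10: sp3
C11: sp
C12: sp
4 carbons are sp2.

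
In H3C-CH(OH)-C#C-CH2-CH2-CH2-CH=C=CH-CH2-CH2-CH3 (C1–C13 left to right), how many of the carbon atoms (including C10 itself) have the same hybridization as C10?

2

C10 is sp2 (one π bond).
C1: sp3
C2: sp3
C3: sp
C4: sp
C5: sp3
C6: sp3
C7: sp3
C8: sp2 ✓
C9: sp
C10: sp2 ✓
C11: sp3
C12: sp3
C13: sp3
2 carbons are sp2.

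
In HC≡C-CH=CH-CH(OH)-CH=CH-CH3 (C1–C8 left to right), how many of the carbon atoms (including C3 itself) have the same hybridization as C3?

4

C3 is sp2 (one π bond).
C1: sp
C2: sp
C3: sp2 ✓
C4: sp2 ✓
C5: sp3
C6: sp2 ✓
C7: sp2 ✓
C8: sp3
4 carbons are sp2.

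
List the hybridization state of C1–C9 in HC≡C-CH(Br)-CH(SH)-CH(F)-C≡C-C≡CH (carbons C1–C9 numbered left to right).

C1 sp, C2 sp, C3 sp3, C4 sp3, C5 sp3, C6 sp, C7 sp, C8 sp, C9 sp

C1 — 2 σ bonds, plus two π bonds. Steric number 2, so sp.
C2 (2 σ bonds, plus two π bonds) has steric number 2: sp.
C3: 4 σ bonds; 4 regions of electron density → sp3.
C4 — 4 σ bonds. Steric number 4, so sp3.
C5 has 4 σ bonds: steric number 4 → sp3.
C6 has 2 σ bonds, plus two π bonds: steric number 2 → sp.
C7 is sp: 2 σ bonds, plus two π bonds, 2 electron-density regions.
C8 — 2 σ bonds, plus two π bonds. Steric number 2, so sp.
C9: 2 σ bonds, plus two π bonds — 2 electron domains, sp.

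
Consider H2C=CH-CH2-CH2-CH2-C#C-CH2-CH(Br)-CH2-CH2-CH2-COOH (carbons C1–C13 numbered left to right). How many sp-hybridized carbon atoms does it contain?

2

C1: sp2
C2: sp2
C3: sp3
C4: sp3
C5: sp3
C6: sp ✓
C7: sp ✓
C8: sp3
C9: sp3
C10: sp3
C11: sp3
C12: sp3
C13: sp2
C6, C7 → 2 sp carbons.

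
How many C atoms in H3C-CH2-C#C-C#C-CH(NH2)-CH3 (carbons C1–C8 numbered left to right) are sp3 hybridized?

C1: sp3 ✓
C2: sp3 ✓
C3: sp
C4: sp
C5: sp
C6: sp
C7: sp3 ✓
C8: sp3 ✓
C1, C2, C7, C8 → 4 sp3 carbons.

4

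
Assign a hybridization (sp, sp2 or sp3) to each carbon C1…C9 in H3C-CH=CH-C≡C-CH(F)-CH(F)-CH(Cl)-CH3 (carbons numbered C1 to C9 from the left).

C1 is sp3: 4 σ bonds, 4 electron-density regions.
C2 has 3 σ bonds, plus one π bond: steric number 3 → sp2.
C3 has 3 σ bonds, plus one π bond: steric number 3 → sp2.
C4 (2 σ bonds, plus two π bonds) has steric number 2: sp.
C5 (2 σ bonds, plus two π bonds) has steric number 2: sp.
C6 has 4 σ bonds: steric number 4 → sp3.
C7 — 4 σ bonds. Steric number 4, so sp3.
C8 carries 4 σ bonds, giving a steric number of 4, so it is sp3.
C9 carries 4 σ bonds, giving a steric number of 4, so it is sp3.

C1 sp3, C2 sp2, C3 sp2, C4 sp, C5 sp, C6 sp3, C7 sp3, C8 sp3, C9 sp3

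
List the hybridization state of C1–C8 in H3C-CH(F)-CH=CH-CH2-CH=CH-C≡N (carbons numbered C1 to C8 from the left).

C1 sp3, C2 sp3, C3 sp2, C4 sp2, C5 sp3, C6 sp2, C7 sp2, C8 sp

C1 has 4 σ bonds: steric number 4 → sp3.
C2 — 4 σ bonds. Steric number 4, so sp3.
C3 is sp2: 3 σ bonds, plus one π bond, 3 electron-density regions.
C4 carries 3 σ bonds, plus one π bond, giving a steric number of 3, so it is sp2.
C5: 4 σ bonds; 4 regions of electron density → sp3.
C6: 3 σ bonds, plus one π bond — 3 electron domains, sp2.
C7 carries 3 σ bonds, plus one π bond, giving a steric number of 3, so it is sp2.
C8 is sp: 2 σ bonds, plus two π bonds, 2 electron-density regions.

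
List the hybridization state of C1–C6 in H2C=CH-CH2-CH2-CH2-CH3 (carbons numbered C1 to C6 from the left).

C1 sp2, C2 sp2, C3 sp3, C4 sp3, C5 sp3, C6 sp3

C1 (3 σ bonds, plus one π bond) has steric number 3: sp2.
C2 is sp2: 3 σ bonds, plus one π bond, 3 electron-density regions.
C3 — 4 σ bonds. Steric number 4, so sp3.
C4 is sp3: 4 σ bonds, 4 electron-density regions.
C5 carries 4 σ bonds, giving a steric number of 4, so it is sp3.
C6 (4 σ bonds) has steric number 4: sp3.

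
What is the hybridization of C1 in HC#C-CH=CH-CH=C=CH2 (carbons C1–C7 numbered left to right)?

C1 has 2 σ bonds, plus two π bonds: steric number 2 → sp.

sp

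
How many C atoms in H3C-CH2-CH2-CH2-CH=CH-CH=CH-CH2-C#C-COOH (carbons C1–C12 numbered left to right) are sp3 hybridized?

C1: sp3 ✓
C2: sp3 ✓
C3: sp3 ✓
C4: sp3 ✓
C5: sp2
C6: sp2
C7: sp2
C8: sp2
C9: sp3 ✓
C10: sp
C11: sp
C12: sp2
C1, C2, C3, C4, C9 → 5 sp3 carbons.

5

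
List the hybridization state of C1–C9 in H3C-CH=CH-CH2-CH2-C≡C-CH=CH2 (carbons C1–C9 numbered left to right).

C1 sp3, C2 sp2, C3 sp2, C4 sp3, C5 sp3, C6 sp, C7 sp, C8 sp2, C9 sp2

C1 is sp3: 4 σ bonds, 4 electron-density regions.
C2: 3 σ bonds, plus one π bond; 3 regions of electron density → sp2.
C3 has 3 σ bonds, plus one π bond: steric number 3 → sp2.
C4 has 4 σ bonds: steric number 4 → sp3.
C5 carries 4 σ bonds, giving a steric number of 4, so it is sp3.
C6 (2 σ bonds, plus two π bonds) has steric number 2: sp.
C7 (2 σ bonds, plus two π bonds) has steric number 2: sp.
C8 (3 σ bonds, plus one π bond) has steric number 3: sp2.
C9: 3 σ bonds, plus one π bond; 3 regions of electron density → sp2.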